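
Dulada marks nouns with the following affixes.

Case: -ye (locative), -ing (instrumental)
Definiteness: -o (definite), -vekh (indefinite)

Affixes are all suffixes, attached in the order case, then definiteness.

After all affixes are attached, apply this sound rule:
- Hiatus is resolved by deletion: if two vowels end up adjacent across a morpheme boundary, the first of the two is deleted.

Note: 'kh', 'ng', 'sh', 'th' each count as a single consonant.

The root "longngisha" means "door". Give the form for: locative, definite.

longngishayo

Attach case locative -ye → longngishaye.
Attach definiteness definite -o → longngishayeo.
Apply vowel deletion: longngishayeo → longngishayo.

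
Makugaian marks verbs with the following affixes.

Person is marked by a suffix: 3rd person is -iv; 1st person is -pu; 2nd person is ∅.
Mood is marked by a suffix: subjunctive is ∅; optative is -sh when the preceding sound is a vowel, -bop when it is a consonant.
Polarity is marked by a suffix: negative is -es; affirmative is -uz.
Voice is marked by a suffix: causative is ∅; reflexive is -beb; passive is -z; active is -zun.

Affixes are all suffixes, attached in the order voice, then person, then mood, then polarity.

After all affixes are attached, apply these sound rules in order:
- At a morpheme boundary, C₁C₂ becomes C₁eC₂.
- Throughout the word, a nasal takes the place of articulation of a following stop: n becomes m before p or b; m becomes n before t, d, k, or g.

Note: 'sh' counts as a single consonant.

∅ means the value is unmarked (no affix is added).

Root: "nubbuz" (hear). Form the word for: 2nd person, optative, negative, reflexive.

Attach voice reflexive -beb → nubbuzbeb.
person = 2nd person: zero marking, form stays nubbuzbeb.
Attach mood optative -bop (after consonant 'b') → nubbuzbebbop.
Attach polarity negative -es → nubbuzbebbopes.
Apply epenthesis: nubbuzbebbopes → nubbuzebebebopes.
Nasal assimilation: no change.

nubbuzebebebopes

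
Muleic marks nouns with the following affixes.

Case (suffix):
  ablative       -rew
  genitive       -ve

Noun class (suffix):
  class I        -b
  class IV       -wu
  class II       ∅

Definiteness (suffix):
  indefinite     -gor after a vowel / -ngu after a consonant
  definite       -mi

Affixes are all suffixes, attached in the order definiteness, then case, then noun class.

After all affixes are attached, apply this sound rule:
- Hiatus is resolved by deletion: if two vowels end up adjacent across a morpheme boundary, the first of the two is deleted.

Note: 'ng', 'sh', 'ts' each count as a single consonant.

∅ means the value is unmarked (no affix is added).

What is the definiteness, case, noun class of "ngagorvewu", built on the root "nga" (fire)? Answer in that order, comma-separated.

indefinite, genitive, class IV

Segment: nga-gor-ve-wu.
definiteness: -gor/ngu → indefinite.
case: -ve → genitive.
noun class: -wu → class IV.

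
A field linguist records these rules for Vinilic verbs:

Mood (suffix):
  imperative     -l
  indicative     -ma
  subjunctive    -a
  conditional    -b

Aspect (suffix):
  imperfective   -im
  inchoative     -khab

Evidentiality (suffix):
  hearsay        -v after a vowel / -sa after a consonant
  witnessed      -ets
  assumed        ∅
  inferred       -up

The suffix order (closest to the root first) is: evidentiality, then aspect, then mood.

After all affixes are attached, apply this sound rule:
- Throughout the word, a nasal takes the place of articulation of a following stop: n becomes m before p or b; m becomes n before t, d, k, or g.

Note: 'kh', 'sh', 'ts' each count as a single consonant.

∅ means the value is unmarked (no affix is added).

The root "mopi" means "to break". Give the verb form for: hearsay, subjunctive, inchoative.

Attach evidentiality hearsay -v (after vowel 'i') → mopiv.
Attach aspect inchoative -khab → mopivkhab.
Attach mood subjunctive -a → mopivkhaba.
Nasal assimilation: no change.

mopivkhaba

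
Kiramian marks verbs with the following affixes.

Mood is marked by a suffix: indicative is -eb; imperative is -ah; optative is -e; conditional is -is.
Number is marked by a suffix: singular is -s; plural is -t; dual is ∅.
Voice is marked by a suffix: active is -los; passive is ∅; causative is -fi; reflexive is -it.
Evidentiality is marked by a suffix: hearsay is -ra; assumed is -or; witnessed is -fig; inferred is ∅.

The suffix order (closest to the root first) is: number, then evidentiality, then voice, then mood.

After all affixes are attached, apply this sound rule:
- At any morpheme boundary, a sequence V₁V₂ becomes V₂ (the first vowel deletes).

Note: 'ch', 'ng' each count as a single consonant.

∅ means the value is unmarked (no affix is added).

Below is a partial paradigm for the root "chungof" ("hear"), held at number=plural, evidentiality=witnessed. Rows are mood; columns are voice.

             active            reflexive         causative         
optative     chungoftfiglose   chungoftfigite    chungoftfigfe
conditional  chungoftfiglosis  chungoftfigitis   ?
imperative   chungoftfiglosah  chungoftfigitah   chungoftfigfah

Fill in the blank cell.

chungoftfigfis

Attach number plural -t → chungoft.
Attach evidentiality witnessed -fig → chungoftfig.
Attach voice causative -fi → chungoftfigfi.
Attach mood conditional -is → chungoftfigfiis.
Apply vowel deletion: chungoftfigfiis → chungoftfigfis.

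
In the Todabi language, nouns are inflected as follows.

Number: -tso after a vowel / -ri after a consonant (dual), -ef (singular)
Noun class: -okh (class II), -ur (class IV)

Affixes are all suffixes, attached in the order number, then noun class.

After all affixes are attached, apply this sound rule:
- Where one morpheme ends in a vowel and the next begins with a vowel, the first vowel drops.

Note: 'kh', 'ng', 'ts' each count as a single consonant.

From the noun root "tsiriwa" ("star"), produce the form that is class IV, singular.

Attach number singular -ef → tsiriwaef.
Attach noun class class IV -ur → tsiriwaefur.
Apply vowel deletion: tsiriwaefur → tsiriwefur.

tsiriwefur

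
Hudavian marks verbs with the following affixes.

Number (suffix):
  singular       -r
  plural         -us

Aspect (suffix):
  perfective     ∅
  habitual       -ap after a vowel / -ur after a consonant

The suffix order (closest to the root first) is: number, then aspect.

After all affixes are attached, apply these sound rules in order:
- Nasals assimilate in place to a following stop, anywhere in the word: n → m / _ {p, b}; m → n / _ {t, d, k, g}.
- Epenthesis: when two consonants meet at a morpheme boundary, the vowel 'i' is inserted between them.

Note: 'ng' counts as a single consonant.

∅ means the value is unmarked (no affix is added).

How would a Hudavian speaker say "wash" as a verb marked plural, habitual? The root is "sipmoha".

sipmohausur

Attach number plural -us → sipmohaus.
Attach aspect habitual -ur (after consonant 's') → sipmohausur.
Nasal assimilation: no change.
Epenthesis: no change.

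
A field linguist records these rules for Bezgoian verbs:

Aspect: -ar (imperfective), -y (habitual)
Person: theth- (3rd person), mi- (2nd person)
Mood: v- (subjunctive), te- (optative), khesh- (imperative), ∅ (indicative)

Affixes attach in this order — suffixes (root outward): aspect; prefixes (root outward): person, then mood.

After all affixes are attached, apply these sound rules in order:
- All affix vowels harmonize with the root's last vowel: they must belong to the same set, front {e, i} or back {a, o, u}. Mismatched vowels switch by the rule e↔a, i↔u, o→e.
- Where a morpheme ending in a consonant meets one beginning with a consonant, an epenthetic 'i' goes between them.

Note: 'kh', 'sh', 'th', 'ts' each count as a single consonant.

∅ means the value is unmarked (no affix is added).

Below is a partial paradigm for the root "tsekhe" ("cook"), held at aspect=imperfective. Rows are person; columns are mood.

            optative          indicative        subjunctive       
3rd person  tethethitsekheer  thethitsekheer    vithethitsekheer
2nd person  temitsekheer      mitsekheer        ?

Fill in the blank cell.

Attach person 2nd person mi- → mitsekhe.
Attach mood subjunctive v- → vmitsekhe.
Attach aspect imperfective -ar → vmitsekhear.
Apply vowel harmony: vmitsekhear → vmitsekheer.
Apply epenthesis: vmitsekheer → vimitsekheer.

vimitsekheer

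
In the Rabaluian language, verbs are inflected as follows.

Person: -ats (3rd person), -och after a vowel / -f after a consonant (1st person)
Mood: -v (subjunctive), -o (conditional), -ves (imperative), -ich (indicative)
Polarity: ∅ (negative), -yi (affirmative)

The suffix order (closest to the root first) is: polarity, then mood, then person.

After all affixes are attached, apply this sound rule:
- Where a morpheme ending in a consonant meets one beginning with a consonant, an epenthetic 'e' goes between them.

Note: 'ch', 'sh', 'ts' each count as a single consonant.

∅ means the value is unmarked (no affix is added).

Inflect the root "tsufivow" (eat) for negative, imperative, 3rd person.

polarity = negative: zero marking, form stays tsufivow.
Attach mood imperative -ves → tsufivowves.
Attach person 3rd person -ats → tsufivowvesats.
Apply epenthesis: tsufivowvesats → tsufivowevesats.

tsufivowevesats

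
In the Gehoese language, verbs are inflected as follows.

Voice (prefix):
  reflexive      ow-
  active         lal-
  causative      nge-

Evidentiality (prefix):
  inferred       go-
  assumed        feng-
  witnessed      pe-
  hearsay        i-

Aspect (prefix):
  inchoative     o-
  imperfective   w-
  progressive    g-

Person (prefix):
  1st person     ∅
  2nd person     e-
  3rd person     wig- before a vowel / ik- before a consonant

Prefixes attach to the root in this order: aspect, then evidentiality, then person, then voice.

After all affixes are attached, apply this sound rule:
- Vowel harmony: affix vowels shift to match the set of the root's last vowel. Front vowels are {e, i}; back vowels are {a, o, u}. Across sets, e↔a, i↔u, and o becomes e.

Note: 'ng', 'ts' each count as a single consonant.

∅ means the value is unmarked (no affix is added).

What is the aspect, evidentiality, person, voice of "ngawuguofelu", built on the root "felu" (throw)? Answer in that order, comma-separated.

inchoative, hearsay, 3rd person, causative

Segment: nge-wig-i-o-felu.
aspect: o- → inchoative.
evidentiality: i- → hearsay.
person: wig/ik- → 3rd person.
voice: nge- → causative.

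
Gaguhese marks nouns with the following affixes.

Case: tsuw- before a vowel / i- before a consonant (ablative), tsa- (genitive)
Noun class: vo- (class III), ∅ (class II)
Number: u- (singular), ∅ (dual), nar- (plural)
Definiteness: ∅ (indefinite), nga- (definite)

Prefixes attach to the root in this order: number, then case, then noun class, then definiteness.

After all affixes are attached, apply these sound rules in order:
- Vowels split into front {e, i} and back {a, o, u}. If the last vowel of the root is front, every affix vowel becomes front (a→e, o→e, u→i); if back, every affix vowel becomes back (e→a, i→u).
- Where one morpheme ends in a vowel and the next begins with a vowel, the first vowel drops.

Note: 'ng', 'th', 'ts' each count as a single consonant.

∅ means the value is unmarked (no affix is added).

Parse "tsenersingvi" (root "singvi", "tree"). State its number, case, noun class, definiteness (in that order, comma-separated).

plural, genitive, class II, indefinite

Segment: tsa-nar-singvi.
number: nar- → plural.
case: tsa- → genitive.
noun class: ∅ → class II.
definiteness: ∅ → indefinite.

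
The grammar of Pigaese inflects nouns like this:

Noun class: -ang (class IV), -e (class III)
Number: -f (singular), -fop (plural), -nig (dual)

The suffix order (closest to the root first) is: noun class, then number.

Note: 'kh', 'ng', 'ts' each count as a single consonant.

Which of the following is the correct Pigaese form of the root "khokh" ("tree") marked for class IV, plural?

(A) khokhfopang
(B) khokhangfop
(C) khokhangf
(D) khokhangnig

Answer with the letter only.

B

Attach noun class class IV -ang → khokhang.
Attach number plural -fop → khokhangfop.
So the correct form is khokhangfop, option (B).
(C) khokhangf is wrong: it uses singular instead of plural for number.
(D) khokhangnig is wrong: it uses dual instead of plural for number.
(A) khokhfopang is wrong: it has the affixes in the wrong order.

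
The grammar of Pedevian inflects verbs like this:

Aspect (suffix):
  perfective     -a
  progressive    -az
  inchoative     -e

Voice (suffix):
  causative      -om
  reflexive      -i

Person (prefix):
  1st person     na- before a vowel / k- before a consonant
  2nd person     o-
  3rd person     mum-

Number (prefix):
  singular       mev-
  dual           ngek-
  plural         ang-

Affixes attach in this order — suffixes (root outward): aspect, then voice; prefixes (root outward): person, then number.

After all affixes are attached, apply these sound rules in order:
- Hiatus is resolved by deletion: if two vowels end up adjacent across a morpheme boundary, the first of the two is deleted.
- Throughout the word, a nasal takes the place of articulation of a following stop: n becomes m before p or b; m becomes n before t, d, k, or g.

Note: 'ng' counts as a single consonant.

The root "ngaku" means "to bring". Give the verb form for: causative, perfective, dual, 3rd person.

ngekmumngakom

Attach aspect perfective -a → ngakua.
Attach person 3rd person mum- → mumngakua.
Attach number dual ngek- → ngekmumngakua.
Attach voice causative -om → ngekmumngakuaom.
Apply vowel deletion: ngekmumngakuaom → ngekmumngakom.
Nasal assimilation: no change.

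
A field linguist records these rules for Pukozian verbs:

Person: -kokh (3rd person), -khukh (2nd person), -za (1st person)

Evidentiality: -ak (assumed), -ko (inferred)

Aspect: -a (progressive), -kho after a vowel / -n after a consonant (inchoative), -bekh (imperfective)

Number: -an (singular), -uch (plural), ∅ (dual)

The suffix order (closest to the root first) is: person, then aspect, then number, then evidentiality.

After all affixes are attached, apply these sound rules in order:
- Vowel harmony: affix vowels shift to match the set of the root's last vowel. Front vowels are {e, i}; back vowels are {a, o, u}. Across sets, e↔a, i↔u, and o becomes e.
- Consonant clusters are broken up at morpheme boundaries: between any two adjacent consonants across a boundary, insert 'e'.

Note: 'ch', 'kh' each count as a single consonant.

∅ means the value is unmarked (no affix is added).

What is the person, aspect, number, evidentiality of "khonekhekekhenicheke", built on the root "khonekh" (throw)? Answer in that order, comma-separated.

3rd person, inchoative, plural, inferred

Segment: khonekh-kokh-n-uch-ko.
person: -kokh → 3rd person.
aspect: -kho/n → inchoative.
number: -uch → plural.
evidentiality: -ko → inferred.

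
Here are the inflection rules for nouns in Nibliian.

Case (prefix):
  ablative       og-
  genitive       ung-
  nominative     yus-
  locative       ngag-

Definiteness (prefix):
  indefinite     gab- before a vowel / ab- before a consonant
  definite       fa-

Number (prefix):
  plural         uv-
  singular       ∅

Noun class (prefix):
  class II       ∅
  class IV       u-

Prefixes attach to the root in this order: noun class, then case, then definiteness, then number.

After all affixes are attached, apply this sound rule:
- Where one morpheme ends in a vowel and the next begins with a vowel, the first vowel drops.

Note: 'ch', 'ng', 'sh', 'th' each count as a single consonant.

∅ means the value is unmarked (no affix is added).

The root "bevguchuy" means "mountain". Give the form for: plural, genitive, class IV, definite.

Attach noun class class IV u- → ubevguchuy.
Attach case genitive ung- → ungubevguchuy.
Attach definiteness definite fa- → faungubevguchuy.
Attach number plural uv- → uvfaungubevguchuy.
Apply vowel deletion: uvfaungubevguchuy → uvfungubevguchuy.

uvfungubevguchuy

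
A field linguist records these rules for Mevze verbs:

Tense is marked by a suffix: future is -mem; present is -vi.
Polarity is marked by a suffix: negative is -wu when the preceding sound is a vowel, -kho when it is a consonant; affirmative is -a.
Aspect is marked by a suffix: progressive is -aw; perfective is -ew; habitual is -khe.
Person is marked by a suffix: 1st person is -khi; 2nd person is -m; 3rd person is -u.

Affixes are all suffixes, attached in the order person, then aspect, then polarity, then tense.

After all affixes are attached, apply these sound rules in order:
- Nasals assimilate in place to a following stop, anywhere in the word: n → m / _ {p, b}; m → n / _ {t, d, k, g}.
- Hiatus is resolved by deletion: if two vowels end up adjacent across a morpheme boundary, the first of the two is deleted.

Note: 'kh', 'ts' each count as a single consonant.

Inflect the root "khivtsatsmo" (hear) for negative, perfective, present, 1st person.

Attach person 1st person -khi → khivtsatsmokhi.
Attach aspect perfective -ew → khivtsatsmokhiew.
Attach polarity negative -kho (after consonant 'w') → khivtsatsmokhiewkho.
Attach tense present -vi → khivtsatsmokhiewkhovi.
Nasal assimilation: no change.
Apply vowel deletion: khivtsatsmokhiewkhovi → khivtsatsmokhewkhovi.

khivtsatsmokhewkhovi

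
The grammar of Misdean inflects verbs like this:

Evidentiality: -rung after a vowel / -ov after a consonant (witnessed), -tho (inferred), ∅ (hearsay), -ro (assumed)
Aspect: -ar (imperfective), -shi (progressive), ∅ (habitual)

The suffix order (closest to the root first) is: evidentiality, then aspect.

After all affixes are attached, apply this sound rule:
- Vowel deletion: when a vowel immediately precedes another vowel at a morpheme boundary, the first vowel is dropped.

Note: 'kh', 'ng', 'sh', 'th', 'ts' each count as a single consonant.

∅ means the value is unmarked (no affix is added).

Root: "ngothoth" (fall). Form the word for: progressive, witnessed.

ngothothovshi

Attach evidentiality witnessed -ov (after consonant 'th') → ngothothov.
Attach aspect progressive -shi → ngothothovshi.
Vowel deletion: no change.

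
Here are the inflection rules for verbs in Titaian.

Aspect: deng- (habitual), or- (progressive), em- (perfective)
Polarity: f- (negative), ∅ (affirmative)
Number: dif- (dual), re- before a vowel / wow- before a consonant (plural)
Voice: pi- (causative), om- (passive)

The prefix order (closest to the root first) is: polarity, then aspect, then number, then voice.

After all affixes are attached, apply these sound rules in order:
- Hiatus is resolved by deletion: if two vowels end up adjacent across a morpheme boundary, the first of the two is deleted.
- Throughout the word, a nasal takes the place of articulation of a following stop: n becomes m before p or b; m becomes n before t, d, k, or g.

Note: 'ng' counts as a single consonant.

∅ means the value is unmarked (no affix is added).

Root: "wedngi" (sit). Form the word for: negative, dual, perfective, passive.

Attach polarity negative f- → fwedngi.
Attach aspect perfective em- → emfwedngi.
Attach number dual dif- → difemfwedngi.
Attach voice passive om- → omdifemfwedngi.
Vowel deletion: no change.
Apply nasal assimilation: omdifemfwedngi → ondifemfwedngi.

ondifemfwedngi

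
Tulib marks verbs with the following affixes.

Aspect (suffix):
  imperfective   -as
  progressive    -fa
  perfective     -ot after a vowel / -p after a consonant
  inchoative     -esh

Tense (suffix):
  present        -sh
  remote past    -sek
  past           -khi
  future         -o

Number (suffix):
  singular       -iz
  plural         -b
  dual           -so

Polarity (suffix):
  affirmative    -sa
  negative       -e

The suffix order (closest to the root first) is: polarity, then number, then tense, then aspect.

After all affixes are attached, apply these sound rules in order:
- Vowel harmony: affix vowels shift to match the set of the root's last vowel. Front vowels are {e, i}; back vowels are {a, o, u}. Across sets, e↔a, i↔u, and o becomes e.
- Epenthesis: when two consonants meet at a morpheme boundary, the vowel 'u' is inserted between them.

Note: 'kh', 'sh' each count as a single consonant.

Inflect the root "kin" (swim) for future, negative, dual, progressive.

Attach polarity negative -e → kine.
Attach number dual -so → kineso.
Attach tense future -o → kinesoo.
Attach aspect progressive -fa → kinesoofa.
Apply vowel harmony: kinesoofa → kineseefe.
Epenthesis: no change.

kineseefe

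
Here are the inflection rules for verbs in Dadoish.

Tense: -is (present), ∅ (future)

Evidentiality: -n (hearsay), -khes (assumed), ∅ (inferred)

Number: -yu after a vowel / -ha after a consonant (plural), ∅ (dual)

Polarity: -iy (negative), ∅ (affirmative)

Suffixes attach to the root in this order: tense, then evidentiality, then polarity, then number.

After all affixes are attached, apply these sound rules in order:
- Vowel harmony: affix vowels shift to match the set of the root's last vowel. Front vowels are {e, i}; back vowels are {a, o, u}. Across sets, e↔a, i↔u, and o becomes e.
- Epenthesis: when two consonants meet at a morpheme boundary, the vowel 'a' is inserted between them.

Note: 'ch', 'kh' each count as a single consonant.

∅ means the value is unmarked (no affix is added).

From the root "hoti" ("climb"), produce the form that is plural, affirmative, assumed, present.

Attach tense present -is → hotiis.
Attach evidentiality assumed -khes → hotiiskhes.
polarity = affirmative: zero marking, form stays hotiiskhes.
Attach number plural -ha (after consonant 's') → hotiiskhesha.
Apply vowel harmony: hotiiskhesha → hotiiskheshe.
Apply epenthesis: hotiiskheshe → hotiisakhesahe.

hotiisakhesahe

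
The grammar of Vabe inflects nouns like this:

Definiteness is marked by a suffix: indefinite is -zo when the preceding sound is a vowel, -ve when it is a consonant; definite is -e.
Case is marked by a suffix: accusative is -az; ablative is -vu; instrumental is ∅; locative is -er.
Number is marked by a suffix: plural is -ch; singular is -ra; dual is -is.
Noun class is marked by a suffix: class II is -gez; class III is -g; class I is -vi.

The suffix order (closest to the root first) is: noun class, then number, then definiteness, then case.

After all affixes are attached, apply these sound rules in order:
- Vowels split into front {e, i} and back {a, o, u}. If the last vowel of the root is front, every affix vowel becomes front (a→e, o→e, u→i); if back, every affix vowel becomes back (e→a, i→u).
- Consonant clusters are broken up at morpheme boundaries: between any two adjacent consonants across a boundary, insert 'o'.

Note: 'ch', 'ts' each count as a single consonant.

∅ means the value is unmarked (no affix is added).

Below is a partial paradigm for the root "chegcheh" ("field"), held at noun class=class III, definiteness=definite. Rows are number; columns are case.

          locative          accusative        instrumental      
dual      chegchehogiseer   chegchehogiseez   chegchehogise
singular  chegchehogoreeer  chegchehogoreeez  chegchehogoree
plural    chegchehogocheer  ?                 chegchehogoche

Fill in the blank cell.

Attach noun class class III -g → chegchehg.
Attach number plural -ch → chegchehgch.
Attach definiteness definite -e → chegchehgche.
Attach case accusative -az → chegchehgcheaz.
Apply vowel harmony: chegchehgcheaz → chegchehgcheez.
Apply epenthesis: chegchehgcheez → chegchehogocheez.

chegchehogocheez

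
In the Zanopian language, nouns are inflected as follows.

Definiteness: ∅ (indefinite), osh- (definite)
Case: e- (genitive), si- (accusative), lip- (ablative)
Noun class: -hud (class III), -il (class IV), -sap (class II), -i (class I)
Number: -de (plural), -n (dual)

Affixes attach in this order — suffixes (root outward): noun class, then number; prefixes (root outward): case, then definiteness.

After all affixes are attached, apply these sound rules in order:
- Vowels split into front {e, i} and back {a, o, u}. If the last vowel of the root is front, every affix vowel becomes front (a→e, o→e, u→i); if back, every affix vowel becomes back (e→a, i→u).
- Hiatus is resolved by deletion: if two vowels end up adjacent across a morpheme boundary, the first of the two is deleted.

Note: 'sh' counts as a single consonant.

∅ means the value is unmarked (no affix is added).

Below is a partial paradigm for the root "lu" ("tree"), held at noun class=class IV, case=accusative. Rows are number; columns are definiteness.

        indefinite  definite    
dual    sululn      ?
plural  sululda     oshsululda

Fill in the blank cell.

Attach noun class class IV -il → luil.
Attach case accusative si- → siluil.
Attach definiteness definite osh- → oshsiluil.
Attach number dual -n → oshsiluiln.
Apply vowel harmony: oshsiluiln → oshsuluuln.
Apply vowel deletion: oshsuluuln → oshsululn.

oshsululn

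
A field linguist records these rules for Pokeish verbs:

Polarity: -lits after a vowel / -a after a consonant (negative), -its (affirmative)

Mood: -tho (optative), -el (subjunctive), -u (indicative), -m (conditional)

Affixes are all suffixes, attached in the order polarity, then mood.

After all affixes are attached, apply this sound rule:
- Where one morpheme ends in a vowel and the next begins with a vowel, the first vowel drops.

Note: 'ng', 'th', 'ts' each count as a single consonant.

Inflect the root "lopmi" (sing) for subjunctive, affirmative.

lopmitsel

Attach polarity affirmative -its → lopmiits.
Attach mood subjunctive -el → lopmiitsel.
Apply vowel deletion: lopmiitsel → lopmitsel.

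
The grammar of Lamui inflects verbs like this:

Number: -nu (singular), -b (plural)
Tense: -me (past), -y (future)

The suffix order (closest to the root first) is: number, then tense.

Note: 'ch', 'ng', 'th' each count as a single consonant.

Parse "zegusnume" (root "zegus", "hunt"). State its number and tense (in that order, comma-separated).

Segment: zegus-nu-me.
number: -nu → singular.
tense: -me → past.

singular, past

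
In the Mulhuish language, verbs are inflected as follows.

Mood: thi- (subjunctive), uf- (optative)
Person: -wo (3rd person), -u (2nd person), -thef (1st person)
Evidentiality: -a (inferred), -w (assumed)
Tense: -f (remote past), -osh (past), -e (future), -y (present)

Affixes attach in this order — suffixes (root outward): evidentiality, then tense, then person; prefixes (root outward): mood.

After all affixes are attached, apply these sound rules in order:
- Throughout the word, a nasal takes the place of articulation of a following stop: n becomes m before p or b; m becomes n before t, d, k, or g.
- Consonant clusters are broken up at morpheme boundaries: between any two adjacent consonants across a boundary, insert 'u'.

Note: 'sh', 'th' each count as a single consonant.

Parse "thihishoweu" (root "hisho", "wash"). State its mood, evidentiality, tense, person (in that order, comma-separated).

subjunctive, assumed, future, 2nd person

Segment: thi-hisho-w-e-u.
mood: thi- → subjunctive.
evidentiality: -w → assumed.
tense: -e → future.
person: -u → 2nd person.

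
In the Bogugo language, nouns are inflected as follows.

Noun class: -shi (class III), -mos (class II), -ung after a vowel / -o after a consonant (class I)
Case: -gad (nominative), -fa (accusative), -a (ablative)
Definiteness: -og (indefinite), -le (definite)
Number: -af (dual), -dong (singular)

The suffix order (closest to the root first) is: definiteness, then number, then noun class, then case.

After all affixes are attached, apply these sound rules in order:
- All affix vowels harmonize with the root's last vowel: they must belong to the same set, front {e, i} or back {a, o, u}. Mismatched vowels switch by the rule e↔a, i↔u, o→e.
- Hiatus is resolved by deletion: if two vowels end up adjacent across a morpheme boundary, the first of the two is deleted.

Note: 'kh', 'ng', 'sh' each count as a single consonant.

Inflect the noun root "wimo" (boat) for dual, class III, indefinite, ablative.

Attach definiteness indefinite -og → wimoog.
Attach number dual -af → wimoogaf.
Attach noun class class III -shi → wimoogafshi.
Attach case ablative -a → wimoogafshia.
Apply vowel harmony: wimoogafshia → wimoogafshua.
Apply vowel deletion: wimoogafshua → wimogafsha.

wimogafsha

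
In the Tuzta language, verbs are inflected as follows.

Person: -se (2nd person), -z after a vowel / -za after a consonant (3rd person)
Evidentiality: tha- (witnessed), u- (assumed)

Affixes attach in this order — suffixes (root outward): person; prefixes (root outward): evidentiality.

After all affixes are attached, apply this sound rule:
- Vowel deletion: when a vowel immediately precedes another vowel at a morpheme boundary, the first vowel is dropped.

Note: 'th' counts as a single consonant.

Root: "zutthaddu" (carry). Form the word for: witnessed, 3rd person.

thazutthadduz

Attach person 3rd person -z (after vowel 'u') → zutthadduz.
Attach evidentiality witnessed tha- → thazutthadduz.
Vowel deletion: no change.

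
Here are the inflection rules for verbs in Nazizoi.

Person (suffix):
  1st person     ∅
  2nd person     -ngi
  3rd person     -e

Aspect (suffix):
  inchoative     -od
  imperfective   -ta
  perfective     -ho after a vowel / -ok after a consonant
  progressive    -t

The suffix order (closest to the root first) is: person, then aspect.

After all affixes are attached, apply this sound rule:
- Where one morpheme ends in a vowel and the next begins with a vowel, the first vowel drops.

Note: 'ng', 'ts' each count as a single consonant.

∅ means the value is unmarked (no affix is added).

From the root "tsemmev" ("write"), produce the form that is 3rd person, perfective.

tsemmeveho

Attach person 3rd person -e → tsemmeve.
Attach aspect perfective -ho (after vowel 'e') → tsemmeveho.
Vowel deletion: no change.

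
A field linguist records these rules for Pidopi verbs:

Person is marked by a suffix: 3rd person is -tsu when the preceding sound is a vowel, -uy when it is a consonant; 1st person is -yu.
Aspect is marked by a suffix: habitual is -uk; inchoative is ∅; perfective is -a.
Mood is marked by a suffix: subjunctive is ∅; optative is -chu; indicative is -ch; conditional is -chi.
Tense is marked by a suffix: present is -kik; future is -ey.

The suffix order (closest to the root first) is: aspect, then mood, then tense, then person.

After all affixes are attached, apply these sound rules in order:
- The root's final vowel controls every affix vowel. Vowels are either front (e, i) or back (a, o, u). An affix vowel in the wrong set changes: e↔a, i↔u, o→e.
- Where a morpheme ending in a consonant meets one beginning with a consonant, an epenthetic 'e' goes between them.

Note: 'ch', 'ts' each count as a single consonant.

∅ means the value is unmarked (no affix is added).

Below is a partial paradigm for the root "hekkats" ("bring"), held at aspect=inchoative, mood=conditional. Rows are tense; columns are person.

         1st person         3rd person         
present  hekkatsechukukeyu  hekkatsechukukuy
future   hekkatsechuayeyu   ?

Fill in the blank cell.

aspect = inchoative: zero marking, form stays hekkats.
Attach mood conditional -chi → hekkatschi.
Attach tense future -ey → hekkatschiey.
Attach person 3rd person -uy (after consonant 'y') → hekkatschieyuy.
Apply vowel harmony: hekkatschieyuy → hekkatschuayuy.
Apply epenthesis: hekkatschuayuy → hekkatsechuayuy.

hekkatsechuayuy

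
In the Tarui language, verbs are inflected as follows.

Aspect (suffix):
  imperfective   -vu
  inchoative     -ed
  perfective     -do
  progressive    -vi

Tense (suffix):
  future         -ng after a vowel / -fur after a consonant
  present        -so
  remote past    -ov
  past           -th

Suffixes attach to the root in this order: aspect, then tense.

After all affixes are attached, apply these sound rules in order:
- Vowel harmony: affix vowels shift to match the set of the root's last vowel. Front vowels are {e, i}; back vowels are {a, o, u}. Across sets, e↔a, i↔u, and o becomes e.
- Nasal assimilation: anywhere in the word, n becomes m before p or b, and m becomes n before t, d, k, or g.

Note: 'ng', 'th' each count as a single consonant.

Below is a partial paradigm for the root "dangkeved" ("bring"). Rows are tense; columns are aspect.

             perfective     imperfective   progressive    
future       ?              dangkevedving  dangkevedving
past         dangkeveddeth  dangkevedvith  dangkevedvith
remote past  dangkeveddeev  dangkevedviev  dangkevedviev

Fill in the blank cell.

dangkeveddeng

Attach aspect perfective -do → dangkeveddo.
Attach tense future -ng (after vowel 'o') → dangkeveddong.
Apply vowel harmony: dangkeveddong → dangkeveddeng.
Nasal assimilation: no change.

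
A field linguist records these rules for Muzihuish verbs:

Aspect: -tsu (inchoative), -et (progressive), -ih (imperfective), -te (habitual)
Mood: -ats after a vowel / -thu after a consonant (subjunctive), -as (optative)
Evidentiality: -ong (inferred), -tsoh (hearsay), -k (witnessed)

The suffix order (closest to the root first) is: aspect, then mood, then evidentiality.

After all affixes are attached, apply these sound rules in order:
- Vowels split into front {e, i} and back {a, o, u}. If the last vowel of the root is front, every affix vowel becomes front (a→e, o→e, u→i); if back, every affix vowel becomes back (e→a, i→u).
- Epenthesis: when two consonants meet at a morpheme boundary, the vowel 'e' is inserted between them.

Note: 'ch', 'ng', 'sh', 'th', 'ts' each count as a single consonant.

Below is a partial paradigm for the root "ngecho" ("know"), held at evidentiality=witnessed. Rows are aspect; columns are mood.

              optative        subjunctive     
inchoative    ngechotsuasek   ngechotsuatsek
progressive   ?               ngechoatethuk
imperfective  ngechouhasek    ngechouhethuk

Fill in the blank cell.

ngechoatasek

Attach aspect progressive -et → ngechoet.
Attach mood optative -as → ngechoetas.
Attach evidentiality witnessed -k → ngechoetask.
Apply vowel harmony: ngechoetask → ngechoatask.
Apply epenthesis: ngechoatask → ngechoatasek.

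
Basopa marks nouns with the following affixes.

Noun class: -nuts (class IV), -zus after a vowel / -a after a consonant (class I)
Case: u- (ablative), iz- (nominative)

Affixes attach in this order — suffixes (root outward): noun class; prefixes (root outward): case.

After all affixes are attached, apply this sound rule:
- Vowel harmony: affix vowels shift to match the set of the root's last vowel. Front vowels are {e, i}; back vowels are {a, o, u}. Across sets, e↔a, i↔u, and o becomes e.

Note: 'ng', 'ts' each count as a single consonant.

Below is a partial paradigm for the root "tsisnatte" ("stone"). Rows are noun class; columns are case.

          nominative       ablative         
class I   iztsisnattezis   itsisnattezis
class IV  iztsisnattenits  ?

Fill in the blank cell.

Attach noun class class IV -nuts → tsisnattenuts.
Attach case ablative u- → utsisnattenuts.
Apply vowel harmony: utsisnattenuts → itsisnattenits.

itsisnattenits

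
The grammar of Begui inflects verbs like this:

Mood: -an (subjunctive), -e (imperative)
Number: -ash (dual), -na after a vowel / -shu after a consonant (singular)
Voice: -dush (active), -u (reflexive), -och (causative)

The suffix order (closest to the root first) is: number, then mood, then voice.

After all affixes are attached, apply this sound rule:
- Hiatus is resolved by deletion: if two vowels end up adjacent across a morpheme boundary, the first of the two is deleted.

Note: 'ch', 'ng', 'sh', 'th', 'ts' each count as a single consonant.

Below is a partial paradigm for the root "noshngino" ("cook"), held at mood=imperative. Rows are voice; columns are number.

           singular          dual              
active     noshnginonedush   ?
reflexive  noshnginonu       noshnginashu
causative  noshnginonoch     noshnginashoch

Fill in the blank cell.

Attach number dual -ash → noshnginoash.
Attach mood imperative -e → noshnginoashe.
Attach voice active -dush → noshnginoashedush.
Apply vowel deletion: noshnginoashedush → noshnginashedush.

noshnginashedush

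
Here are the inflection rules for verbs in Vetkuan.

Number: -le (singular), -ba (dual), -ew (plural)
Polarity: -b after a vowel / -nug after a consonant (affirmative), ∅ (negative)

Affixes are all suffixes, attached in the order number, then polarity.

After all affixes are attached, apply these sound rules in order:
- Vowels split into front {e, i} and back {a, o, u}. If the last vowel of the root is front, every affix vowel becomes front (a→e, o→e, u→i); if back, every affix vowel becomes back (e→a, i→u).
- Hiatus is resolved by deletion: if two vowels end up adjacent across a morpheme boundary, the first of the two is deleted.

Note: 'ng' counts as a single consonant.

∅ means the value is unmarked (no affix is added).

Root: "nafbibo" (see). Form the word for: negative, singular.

Attach number singular -le → nafbibole.
polarity = negative: zero marking, form stays nafbibole.
Apply vowel harmony: nafbibole → nafbibola.
Vowel deletion: no change.

nafbibola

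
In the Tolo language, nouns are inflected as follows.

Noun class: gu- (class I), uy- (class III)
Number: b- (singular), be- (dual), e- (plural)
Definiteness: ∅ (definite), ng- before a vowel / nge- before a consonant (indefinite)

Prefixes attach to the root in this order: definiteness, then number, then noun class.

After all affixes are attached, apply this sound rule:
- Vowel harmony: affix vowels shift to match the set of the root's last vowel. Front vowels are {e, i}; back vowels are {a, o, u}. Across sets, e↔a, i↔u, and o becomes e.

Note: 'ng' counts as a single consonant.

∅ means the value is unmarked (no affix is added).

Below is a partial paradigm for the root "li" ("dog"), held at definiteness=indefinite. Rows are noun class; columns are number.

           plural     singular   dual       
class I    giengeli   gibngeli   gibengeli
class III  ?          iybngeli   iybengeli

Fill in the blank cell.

iyengeli

Attach definiteness indefinite nge- (before consonant 'l') → ngeli.
Attach number plural e- → engeli.
Attach noun class class III uy- → uyengeli.
Apply vowel harmony: uyengeli → iyengeli.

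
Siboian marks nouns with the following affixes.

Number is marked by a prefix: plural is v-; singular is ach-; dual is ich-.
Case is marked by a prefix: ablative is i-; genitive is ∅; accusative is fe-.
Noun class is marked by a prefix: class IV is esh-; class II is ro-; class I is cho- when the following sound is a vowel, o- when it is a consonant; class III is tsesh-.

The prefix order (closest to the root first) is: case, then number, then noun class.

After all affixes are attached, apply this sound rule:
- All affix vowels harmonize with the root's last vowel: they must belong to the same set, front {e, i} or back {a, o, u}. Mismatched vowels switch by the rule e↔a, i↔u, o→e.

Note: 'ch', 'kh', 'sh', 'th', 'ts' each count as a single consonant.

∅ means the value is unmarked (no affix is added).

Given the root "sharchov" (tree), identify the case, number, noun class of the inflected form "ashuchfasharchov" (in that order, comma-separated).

accusative, dual, class IV

Segment: esh-ich-fe-sharchov.
case: fe- → accusative.
number: ich- → dual.
noun class: esh- → class IV.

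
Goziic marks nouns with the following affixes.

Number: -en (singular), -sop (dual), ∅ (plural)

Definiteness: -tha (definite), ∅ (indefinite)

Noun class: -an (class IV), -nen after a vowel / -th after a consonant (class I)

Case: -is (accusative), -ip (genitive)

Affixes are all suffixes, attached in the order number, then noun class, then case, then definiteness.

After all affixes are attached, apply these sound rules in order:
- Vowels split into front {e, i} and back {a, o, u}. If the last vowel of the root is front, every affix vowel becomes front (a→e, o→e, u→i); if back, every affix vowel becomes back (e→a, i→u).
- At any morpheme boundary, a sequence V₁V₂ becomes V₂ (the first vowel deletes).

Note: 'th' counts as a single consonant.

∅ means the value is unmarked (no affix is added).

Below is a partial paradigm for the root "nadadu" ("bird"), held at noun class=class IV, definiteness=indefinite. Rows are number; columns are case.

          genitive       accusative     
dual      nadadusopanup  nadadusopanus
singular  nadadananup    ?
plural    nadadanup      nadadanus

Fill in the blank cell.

Attach number singular -en → nadaduen.
Attach noun class class IV -an → nadaduenan.
Attach case accusative -is → nadaduenanis.
definiteness = indefinite: zero marking, form stays nadaduenanis.
Apply vowel harmony: nadaduenanis → nadaduananus.
Apply vowel deletion: nadaduananus → nadadananus.

nadadananus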